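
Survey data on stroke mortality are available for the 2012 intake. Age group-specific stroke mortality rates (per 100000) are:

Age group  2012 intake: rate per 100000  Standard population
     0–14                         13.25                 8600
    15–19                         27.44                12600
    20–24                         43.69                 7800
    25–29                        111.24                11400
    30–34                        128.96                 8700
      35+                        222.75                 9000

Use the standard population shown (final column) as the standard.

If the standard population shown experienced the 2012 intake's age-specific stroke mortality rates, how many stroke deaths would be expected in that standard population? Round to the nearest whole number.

Expected stroke deaths = Σ (standard pop × age-specific rate ÷ 100000)
= 8600×13.25/100000 + 12600×27.44/100000 + 7800×43.69/100000 + 11400×111.24/100000 + 8700×128.96/100000 + 9000×222.75/100000
= 1.14 + 3.46 + 3.41 + 12.68 + 11.22 + 20.05 = 51.95.

52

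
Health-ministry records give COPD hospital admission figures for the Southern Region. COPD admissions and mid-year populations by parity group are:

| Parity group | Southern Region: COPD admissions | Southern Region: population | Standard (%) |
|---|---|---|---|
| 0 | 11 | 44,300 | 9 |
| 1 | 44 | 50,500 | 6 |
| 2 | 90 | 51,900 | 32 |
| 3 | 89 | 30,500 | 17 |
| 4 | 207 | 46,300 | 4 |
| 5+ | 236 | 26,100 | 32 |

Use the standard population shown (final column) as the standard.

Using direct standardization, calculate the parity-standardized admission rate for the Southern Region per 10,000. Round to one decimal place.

Parity-specific rates per 10,000 for the Southern Region: 2.48, 8.71, 17.34, 29.18, 44.71, 90.42.
Standard weights: 0.09, 0.06, 0.32, 0.17, 0.04, 0.32.
Standardized rate: 0.0900×2.48 + 0.0600×8.71 + 0.3200×17.34 + 0.1700×29.18 + 0.0400×44.71 + 0.3200×90.42 = 41.9792 per 10,000.

42.0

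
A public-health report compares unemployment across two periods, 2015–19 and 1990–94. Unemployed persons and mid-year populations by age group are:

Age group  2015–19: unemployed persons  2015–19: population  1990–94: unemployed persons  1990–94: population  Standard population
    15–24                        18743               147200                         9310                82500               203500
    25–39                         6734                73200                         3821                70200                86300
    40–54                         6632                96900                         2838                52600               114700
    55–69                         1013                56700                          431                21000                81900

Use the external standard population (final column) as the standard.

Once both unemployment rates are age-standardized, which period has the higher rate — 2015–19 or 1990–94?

2015–19

Age-specific rates per 1000 for 2015–19: 127.330, 91.995, 68.442, 17.866.
For 1990–94: 112.848, 54.430, 53.954, 20.524.
Standard total = 486400; weights = 0.4184, 0.1774, 0.2358, 0.1684.
2015–19: 0.4184×127.330 + 0.1774×91.995 + 0.2358×68.442 + 0.1684×17.866 = 88.7424 per 1000.
1990–94: 0.4184×112.848 + 0.1774×54.430 + 0.2358×53.954 + 0.1684×20.524 = 73.0499 per 1000.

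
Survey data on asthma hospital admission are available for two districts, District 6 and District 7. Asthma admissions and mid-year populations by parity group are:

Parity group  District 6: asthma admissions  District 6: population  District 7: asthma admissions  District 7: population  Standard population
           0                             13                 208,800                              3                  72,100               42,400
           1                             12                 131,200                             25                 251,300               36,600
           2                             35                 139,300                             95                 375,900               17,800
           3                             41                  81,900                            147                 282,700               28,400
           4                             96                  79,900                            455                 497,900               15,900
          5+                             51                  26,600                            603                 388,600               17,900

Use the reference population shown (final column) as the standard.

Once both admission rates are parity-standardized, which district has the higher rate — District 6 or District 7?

Parity-specific rates per 10,000 for District 6: 0.62, 0.91, 2.51, 5.01, 12.02, 19.17.
For District 7: 0.42, 0.99, 2.53, 5.20, 9.14, 15.52.
Standard total = 159,000; weights = 0.2667, 0.2302, 0.1119, 0.1786, 0.1000, 0.1126.
District 6: 0.2667×0.62 + 0.2302×0.91 + 0.1119×2.51 + 0.1786×5.01 + 0.1000×12.02 + 0.1126×19.17 = 4.9120 per 10,000.
District 7: 0.2667×0.42 + 0.2302×0.99 + 0.1119×2.53 + 0.1786×5.20 + 0.1000×9.14 + 0.1126×15.52 = 4.2124 per 10,000.
The crude rates (3.71 vs 7.11) would put District 7 higher, but that reflects its parity composition; once standardized to a common parity structure, District 6 has the higher underlying rate.

District 6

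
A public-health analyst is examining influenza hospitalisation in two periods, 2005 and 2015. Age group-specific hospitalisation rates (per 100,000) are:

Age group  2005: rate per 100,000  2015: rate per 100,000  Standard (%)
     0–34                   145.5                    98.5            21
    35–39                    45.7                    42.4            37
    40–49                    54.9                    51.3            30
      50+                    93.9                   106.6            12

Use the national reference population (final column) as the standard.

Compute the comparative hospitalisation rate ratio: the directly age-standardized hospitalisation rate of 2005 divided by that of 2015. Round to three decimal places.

Standard weights: 0.21, 0.37, 0.30, 0.12.
2005: 0.2100×145.5 + 0.3700×45.7 + 0.3000×54.9 + 0.1200×93.9 = 75.2020 per 100,000.
2015: 0.2100×98.5 + 0.3700×42.4 + 0.3000×51.3 + 0.1200×106.6 = 64.5550 per 100,000.
Ratio = 75.2020 ÷ 64.5550 = 1.16493.

1.165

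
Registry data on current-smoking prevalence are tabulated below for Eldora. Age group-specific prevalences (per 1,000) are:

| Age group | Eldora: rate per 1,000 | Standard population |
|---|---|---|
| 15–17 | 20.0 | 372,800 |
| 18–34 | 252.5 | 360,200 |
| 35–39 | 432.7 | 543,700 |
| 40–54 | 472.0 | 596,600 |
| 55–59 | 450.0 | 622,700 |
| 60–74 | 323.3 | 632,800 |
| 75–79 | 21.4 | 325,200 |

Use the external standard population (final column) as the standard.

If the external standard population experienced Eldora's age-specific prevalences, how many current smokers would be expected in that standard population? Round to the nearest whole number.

1107019

Expected current smokers = Σ (standard pop × age-specific rate ÷ 1,000)
= 372,800×20.0/1,000 + 360,200×252.5/1,000 + 543,700×432.7/1,000 + 596,600×472.0/1,000 + 622,700×450.0/1,000 + 632,800×323.3/1,000 + 325,200×21.4/1,000
= 7456.00 + 90950.50 + 235258.99 + 281595.20 + 280215.00 + 204584.24 + 6959.28 = 1107019.21.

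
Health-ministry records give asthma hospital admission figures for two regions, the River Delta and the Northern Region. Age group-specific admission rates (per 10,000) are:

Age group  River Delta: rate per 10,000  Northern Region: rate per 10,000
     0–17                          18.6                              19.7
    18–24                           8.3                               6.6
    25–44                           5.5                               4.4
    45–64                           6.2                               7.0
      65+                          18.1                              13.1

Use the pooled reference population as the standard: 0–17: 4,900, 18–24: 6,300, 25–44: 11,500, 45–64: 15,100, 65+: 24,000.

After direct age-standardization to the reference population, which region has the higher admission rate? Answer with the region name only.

Standard total = 61,800; weights = 0.0793, 0.1019, 0.1861, 0.2443, 0.3883.
The River Delta: 0.0793×18.6 + 0.1019×8.3 + 0.1861×5.5 + 0.2443×6.2 + 0.3883×18.1 = 11.8883 per 10,000.
The Northern Region: 0.0793×19.7 + 0.1019×6.6 + 0.1861×4.4 + 0.2443×7.0 + 0.3883×13.1 = 9.8513 per 10,000.

River Delta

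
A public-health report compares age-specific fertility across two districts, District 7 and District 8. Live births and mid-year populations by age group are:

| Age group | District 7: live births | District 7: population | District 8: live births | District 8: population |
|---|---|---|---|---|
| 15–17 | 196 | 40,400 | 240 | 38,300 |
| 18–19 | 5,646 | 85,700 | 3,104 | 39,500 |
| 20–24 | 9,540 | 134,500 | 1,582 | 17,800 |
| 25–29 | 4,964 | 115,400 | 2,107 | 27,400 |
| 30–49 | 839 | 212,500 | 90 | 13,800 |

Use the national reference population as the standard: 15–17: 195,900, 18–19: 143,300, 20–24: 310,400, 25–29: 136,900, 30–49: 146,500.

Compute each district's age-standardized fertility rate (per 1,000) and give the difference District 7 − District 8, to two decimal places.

Age-specific rates per 1,000 for District 7: 4.851, 65.881, 70.929, 43.016, 3.948.
For District 8: 6.266, 78.582, 88.876, 76.898, 6.522.
Standard total = 933,000; weights = 0.2100, 0.1536, 0.3327, 0.1467, 0.1570.
District 7: 0.2100×4.851 + 0.1536×65.881 + 0.3327×70.929 + 0.1467×43.016 + 0.1570×3.948 = 41.6665 per 1,000.
District 8: 0.2100×6.266 + 0.1536×78.582 + 0.3327×88.876 + 0.1467×76.898 + 0.1570×6.522 = 55.2609 per 1,000.
Difference = 41.6665 − 55.2609 = -13.5943.

-13.59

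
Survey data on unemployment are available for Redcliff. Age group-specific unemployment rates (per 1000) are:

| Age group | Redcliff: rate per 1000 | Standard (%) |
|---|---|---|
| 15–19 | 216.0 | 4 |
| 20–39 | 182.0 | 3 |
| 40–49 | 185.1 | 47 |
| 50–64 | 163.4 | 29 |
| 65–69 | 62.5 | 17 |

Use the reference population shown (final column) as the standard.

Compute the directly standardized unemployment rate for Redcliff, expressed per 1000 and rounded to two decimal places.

Standard weights: 0.04, 0.03, 0.47, 0.29, 0.17.
Standardized rate: 0.0400×216.0 + 0.0300×182.0 + 0.4700×185.1 + 0.2900×163.4 + 0.1700×62.5 = 159.1080 per 1000.

159.11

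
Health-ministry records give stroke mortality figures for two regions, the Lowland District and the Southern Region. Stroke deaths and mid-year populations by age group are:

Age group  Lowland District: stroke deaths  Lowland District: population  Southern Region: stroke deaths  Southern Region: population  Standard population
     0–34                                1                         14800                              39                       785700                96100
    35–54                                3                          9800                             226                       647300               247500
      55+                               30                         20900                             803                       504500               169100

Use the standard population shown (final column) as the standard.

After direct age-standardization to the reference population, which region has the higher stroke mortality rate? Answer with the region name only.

Age-specific rates per 100000 for the Lowland District: 6.76, 30.61, 143.54.
For the Southern Region: 4.96, 34.91, 159.17.
Standard total = 512700; weights = 0.1874, 0.4827, 0.3298.
The Lowland District: 0.1874×6.76 + 0.4827×30.61 + 0.3298×143.54 = 63.3871 per 100000.
The Southern Region: 0.1874×4.96 + 0.4827×34.91 + 0.3298×159.17 = 70.2819 per 100000.
The crude rates (74.73 vs 55.12) would put the Lowland District higher, but that reflects its age composition; once standardized to a common age structure, the Southern Region has the higher underlying rate.

Southern Region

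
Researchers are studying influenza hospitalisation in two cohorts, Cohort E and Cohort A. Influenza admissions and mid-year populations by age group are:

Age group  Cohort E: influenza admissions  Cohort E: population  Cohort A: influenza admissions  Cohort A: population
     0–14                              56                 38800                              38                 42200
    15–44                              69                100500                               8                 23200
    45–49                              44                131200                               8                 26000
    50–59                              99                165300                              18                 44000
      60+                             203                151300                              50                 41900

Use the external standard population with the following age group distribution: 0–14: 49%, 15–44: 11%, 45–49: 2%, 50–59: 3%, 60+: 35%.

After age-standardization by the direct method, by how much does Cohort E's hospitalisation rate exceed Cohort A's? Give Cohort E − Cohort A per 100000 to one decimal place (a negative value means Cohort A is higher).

Age-specific rates per 100000 for Cohort E: 144.33, 68.66, 33.54, 59.89, 134.17.
For Cohort A: 90.05, 34.48, 30.77, 40.91, 119.33.
Standard weights: 0.49, 0.11, 0.02, 0.03, 0.35.
Cohort E: 0.4900×144.33 + 0.1100×68.66 + 0.0200×33.54 + 0.0300×59.89 + 0.3500×134.17 = 127.7010 per 100000.
Cohort A: 0.4900×90.05 + 0.1100×34.48 + 0.0200×30.77 + 0.0300×40.91 + 0.3500×119.33 = 91.5251 per 100000.
Difference = 127.7010 − 91.5251 = 36.1759.

36.2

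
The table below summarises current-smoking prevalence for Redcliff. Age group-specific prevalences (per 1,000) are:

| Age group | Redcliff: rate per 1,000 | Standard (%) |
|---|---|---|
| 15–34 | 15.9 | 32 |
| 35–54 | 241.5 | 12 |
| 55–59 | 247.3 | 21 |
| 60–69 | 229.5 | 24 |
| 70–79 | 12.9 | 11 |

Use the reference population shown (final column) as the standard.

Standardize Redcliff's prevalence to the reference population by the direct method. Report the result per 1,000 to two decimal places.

142.50

Standard weights: 0.32, 0.12, 0.21, 0.24, 0.11.
Standardized rate: 0.3200×15.9 + 0.1200×241.5 + 0.2100×247.3 + 0.2400×229.5 + 0.1100×12.9 = 142.5000 per 1,000.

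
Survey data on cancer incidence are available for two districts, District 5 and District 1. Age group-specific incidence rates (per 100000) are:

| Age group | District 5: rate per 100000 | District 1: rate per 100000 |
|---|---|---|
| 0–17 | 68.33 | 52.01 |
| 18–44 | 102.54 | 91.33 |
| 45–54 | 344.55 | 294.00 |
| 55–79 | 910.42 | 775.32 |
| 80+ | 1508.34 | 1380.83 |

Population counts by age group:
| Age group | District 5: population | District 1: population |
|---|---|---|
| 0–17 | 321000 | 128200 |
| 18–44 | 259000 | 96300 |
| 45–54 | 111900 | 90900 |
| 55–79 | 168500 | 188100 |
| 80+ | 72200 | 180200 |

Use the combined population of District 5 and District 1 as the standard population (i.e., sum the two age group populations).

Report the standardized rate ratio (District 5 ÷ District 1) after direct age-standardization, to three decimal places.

Combined standard total = 1616300; weights = 0.2779, 0.2198, 0.1255, 0.2206, 0.1562.
District 5: 0.2779×68.33 + 0.2198×102.54 + 0.1255×344.55 + 0.2206×910.42 + 0.1562×1508.34 = 521.1668 per 100000.
District 1: 0.2779×52.01 + 0.2198×91.33 + 0.1255×294.00 + 0.2206×775.32 + 0.1562×1380.83 = 458.1057 per 100000.
Ratio = 521.1668 ÷ 458.1057 = 1.13766.

1.138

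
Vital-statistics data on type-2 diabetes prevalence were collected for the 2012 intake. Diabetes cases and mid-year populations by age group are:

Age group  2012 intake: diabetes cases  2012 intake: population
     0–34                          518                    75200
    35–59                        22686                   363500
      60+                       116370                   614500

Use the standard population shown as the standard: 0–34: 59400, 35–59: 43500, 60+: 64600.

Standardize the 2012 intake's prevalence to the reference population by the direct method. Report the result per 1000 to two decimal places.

Age-specific rates per 1000 for the 2012 intake: 6.888, 62.410, 189.373.
Standard total = 167500; weights = 0.3546, 0.2597, 0.3857.
Standardized rate: 0.3546×6.888 + 0.2597×62.410 + 0.3857×189.373 = 91.6867 per 1000.

91.69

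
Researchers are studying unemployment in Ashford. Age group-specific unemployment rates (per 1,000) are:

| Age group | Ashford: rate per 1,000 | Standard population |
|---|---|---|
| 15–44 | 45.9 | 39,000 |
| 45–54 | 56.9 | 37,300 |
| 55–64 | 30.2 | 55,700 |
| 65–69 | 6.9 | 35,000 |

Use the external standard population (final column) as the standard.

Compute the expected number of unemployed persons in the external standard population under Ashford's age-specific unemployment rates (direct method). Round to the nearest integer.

Expected unemployed persons = Σ (standard pop × age-specific rate ÷ 1,000)
= 39,000×45.9/1,000 + 37,300×56.9/1,000 + 55,700×30.2/1,000 + 35,000×6.9/1,000
= 1790.10 + 2122.37 + 1682.14 + 241.50 = 5836.11.

5836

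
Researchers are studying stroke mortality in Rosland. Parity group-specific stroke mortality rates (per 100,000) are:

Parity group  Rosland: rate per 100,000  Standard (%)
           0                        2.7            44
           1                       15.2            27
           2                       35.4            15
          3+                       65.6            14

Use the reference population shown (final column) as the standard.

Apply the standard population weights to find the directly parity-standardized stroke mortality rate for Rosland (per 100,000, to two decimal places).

Standard weights: 0.44, 0.27, 0.15, 0.14.
Standardized rate: 0.4400×2.7 + 0.2700×15.2 + 0.1500×35.4 + 0.1400×65.6 = 19.7860 per 100,000.

19.79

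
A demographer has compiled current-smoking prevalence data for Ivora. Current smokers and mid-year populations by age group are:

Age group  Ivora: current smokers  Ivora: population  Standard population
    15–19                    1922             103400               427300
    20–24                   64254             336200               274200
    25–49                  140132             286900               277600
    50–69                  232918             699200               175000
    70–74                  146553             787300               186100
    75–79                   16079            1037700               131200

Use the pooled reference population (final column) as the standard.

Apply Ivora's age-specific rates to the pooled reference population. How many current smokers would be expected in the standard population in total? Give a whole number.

Age-specific rates per 1000 for Ivora: 18.588, 191.118, 488.435, 333.121, 186.146, 15.495.
Expected current smokers = Σ (standard pop × age-specific rate ÷ 1000)
= 427300×18.588/1000 + 274200×191.118/1000 + 277600×488.435/1000 + 175000×333.121/1000 + 186100×186.146/1000 + 131200×15.495/1000
= 7942.66 + 52404.66 + 135589.55 + 58296.12 + 34641.83 + 2032.92 = 290907.75.

290908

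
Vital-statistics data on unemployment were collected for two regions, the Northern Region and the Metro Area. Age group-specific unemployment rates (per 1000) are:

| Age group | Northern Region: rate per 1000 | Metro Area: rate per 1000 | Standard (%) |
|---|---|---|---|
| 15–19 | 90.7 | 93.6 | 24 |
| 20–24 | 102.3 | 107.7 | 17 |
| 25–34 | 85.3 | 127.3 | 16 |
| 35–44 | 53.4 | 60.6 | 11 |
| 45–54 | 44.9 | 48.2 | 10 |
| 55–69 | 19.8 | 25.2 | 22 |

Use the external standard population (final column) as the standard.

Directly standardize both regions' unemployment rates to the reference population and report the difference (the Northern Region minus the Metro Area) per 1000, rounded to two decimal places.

Standard weights: 0.24, 0.17, 0.16, 0.11, 0.10, 0.22.
The Northern Region: 0.2400×90.7 + 0.1700×102.3 + 0.1600×85.3 + 0.1100×53.4 + 0.1000×44.9 + 0.2200×19.8 = 67.5270 per 1000.
The Metro Area: 0.2400×93.6 + 0.1700×107.7 + 0.1600×127.3 + 0.1100×60.6 + 0.1000×48.2 + 0.2200×25.2 = 78.1710 per 1000.
Difference = 67.5270 − 78.1710 = -10.6440.

-10.64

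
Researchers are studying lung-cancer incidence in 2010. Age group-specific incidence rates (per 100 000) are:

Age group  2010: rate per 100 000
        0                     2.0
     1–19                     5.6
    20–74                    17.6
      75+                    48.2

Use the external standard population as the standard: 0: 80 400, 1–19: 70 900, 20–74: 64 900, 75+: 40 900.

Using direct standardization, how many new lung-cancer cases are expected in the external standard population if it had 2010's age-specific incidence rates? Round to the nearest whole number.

Expected new lung-cancer cases = Σ (standard pop × age-specific rate ÷ 100 000)
= 80 400×2.0/100 000 + 70 900×5.6/100 000 + 64 900×17.6/100 000 + 40 900×48.2/100 000
= 1.61 + 3.97 + 11.42 + 19.71 = 36.71.

37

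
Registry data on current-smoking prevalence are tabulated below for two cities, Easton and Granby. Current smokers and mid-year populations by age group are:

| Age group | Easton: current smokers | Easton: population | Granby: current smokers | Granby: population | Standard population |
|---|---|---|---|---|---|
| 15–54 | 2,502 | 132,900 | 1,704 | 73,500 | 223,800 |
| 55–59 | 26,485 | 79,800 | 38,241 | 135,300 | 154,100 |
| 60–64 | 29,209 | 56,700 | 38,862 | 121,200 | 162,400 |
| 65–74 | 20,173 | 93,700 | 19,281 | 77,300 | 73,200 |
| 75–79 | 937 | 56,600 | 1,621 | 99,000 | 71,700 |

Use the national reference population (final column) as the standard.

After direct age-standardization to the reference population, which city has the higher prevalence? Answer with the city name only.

Age-specific rates per 1,000 for Easton: 18.826, 331.892, 515.150, 215.293, 16.555.
For Granby: 23.184, 282.639, 320.644, 249.431, 16.374.
Standard total = 685,200; weights = 0.3266, 0.2249, 0.2370, 0.1068, 0.1046.
Easton: 0.3266×18.826 + 0.2249×331.892 + 0.2370×515.150 + 0.1068×215.293 + 0.1046×16.555 = 227.6192 per 1,000.
Granby: 0.3266×23.184 + 0.2249×282.639 + 0.2370×320.644 + 0.1068×249.431 + 0.1046×16.374 = 175.4932 per 1,000.
The crude rates (188.96 vs 196.94) would put Granby higher, but that reflects its age composition; once standardized to a common age structure, Easton has the higher underlying rate.

Easton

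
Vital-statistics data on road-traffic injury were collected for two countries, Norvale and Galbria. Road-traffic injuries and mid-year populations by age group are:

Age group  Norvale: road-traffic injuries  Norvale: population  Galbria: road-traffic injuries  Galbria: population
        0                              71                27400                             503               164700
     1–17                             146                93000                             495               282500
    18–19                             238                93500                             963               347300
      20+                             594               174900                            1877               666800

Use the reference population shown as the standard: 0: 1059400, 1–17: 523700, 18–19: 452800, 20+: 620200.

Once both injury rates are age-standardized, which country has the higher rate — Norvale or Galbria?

Age-specific rates per 100000 for Norvale: 259.12, 156.99, 254.55, 339.62.
For Galbria: 305.40, 175.22, 277.28, 281.49.
Standard total = 2656100; weights = 0.3989, 0.1972, 0.1705, 0.2335.
Norvale: 0.3989×259.12 + 0.1972×156.99 + 0.1705×254.55 + 0.2335×339.62 = 257.0022 per 100000.
Galbria: 0.3989×305.40 + 0.1972×175.22 + 0.1705×277.28 + 0.2335×281.49 = 269.3587 per 100000.
The crude rates (269.80 vs 262.64) would put Norvale higher, but that reflects its age composition; once standardized to a common age structure, Galbria has the higher underlying rate.

Galbria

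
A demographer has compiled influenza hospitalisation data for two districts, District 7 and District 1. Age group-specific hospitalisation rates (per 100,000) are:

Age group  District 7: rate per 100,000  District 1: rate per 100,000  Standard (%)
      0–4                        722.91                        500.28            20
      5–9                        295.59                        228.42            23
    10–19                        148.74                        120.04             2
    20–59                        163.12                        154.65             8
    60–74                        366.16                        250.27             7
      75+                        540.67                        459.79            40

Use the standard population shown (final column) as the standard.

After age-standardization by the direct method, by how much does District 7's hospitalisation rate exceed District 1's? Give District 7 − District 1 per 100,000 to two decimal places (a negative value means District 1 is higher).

Standard weights: 0.20, 0.23, 0.02, 0.08, 0.07, 0.40.
District 7: 0.2000×722.91 + 0.2300×295.59 + 0.0200×148.74 + 0.0800×163.12 + 0.0700×366.16 + 0.4000×540.67 = 470.4913 per 100,000.
District 1: 0.2000×500.28 + 0.2300×228.42 + 0.0200×120.04 + 0.0800×154.65 + 0.0700×250.27 + 0.4000×459.79 = 368.8003 per 100,000.
Difference = 470.4913 − 368.8003 = 101.6910.

101.69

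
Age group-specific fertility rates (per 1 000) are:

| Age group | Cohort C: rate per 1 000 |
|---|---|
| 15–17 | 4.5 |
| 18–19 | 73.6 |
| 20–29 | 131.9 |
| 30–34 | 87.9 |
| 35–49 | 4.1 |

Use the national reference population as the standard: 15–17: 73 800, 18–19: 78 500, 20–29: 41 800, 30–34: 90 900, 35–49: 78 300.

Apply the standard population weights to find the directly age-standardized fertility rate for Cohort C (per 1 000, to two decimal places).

Standard total = 363 300; weights = 0.2031, 0.2161, 0.1151, 0.2502, 0.2155.
Standardized rate: 0.2031×4.5 + 0.2161×73.6 + 0.1151×131.9 + 0.2502×87.9 + 0.2155×4.1 = 54.8700 per 1 000.

54.87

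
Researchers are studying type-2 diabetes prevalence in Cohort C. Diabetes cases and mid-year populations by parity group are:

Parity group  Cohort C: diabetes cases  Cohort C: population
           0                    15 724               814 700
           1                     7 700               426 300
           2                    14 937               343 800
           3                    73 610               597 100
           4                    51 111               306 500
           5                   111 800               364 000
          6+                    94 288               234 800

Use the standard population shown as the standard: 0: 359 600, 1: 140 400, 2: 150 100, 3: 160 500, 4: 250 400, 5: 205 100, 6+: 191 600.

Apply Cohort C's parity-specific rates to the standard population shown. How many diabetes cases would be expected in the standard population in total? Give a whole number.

Parity-specific rates per 1 000 for Cohort C: 19.300, 18.062, 43.447, 123.279, 166.757, 307.143, 401.567.
Expected diabetes cases = Σ (standard pop × parity-specific rate ÷ 1 000)
= 359 600×19.300/1 000 + 140 400×18.062/1 000 + 150 100×43.447/1 000 + 160 500×123.279/1 000 + 250 400×166.757/1 000 + 205 100×307.143/1 000 + 191 600×401.567/1 000
= 6940.41 + 2535.96 + 6521.36 + 19786.31 + 41755.94 + 62995.00 + 76940.29 = 217475.27.

217475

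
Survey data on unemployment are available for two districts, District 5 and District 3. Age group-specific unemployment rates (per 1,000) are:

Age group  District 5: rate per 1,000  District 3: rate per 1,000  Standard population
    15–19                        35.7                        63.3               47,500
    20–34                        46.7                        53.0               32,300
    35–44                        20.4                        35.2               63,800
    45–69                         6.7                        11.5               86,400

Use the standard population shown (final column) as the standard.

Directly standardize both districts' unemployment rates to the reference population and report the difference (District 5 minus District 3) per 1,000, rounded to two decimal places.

Standard total = 230,000; weights = 0.2065, 0.1404, 0.2774, 0.3757.
District 5: 0.2065×35.7 + 0.1404×46.7 + 0.2774×20.4 + 0.3757×6.7 = 22.1068 per 1,000.
District 3: 0.2065×63.3 + 0.1404×53.0 + 0.2774×35.2 + 0.3757×11.5 = 34.6000 per 1,000.
Difference = 22.1068 − 34.6000 = -12.4933.

-12.49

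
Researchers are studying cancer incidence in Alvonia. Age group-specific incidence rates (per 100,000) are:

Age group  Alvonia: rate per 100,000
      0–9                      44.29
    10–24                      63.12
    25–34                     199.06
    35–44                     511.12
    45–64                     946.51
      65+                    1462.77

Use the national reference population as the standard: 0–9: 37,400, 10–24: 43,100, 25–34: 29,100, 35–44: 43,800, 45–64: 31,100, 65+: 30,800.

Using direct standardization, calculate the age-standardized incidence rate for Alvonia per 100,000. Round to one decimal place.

497.2

Standard total = 215,300; weights = 0.1737, 0.2002, 0.1352, 0.2034, 0.1444, 0.1431.
Standardized rate: 0.1737×44.29 + 0.2002×63.12 + 0.1352×199.06 + 0.2034×511.12 + 0.1444×946.51 + 0.1431×1462.77 = 497.1965 per 100,000.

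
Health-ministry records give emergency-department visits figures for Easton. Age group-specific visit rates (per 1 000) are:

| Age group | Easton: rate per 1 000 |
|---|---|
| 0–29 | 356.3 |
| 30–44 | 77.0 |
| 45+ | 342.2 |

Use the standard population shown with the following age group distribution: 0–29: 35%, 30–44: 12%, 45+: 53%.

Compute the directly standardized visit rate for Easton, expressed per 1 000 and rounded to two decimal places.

Standard weights: 0.35, 0.12, 0.53.
Standardized rate: 0.3500×356.3 + 0.1200×77.0 + 0.5300×342.2 = 315.3110 per 1 000.

315.31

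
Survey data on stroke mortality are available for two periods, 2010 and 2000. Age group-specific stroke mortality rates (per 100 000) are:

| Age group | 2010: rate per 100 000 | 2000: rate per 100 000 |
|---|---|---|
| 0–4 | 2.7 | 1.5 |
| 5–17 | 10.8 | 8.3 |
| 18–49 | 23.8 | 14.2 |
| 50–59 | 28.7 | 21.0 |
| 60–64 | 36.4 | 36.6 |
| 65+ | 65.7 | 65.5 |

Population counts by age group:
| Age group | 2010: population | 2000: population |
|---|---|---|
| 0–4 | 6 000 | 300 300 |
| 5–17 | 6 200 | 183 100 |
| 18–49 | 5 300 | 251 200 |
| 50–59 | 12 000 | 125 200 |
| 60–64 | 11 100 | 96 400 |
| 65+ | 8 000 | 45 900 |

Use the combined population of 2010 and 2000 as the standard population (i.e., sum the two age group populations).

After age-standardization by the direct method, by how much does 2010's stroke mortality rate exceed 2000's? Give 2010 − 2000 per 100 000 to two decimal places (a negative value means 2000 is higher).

Combined standard total = 1 050 700; weights = 0.2915, 0.1802, 0.2441, 0.1306, 0.1023, 0.0513.
2010: 0.2915×2.7 + 0.1802×10.8 + 0.2441×23.8 + 0.1306×28.7 + 0.1023×36.4 + 0.0513×65.7 = 19.3852 per 100 000.
2000: 0.2915×1.5 + 0.1802×8.3 + 0.2441×14.2 + 0.1306×21.0 + 0.1023×36.6 + 0.0513×65.5 = 15.2461 per 100 000.
Difference = 19.3852 − 15.2461 = 4.1391.

4.14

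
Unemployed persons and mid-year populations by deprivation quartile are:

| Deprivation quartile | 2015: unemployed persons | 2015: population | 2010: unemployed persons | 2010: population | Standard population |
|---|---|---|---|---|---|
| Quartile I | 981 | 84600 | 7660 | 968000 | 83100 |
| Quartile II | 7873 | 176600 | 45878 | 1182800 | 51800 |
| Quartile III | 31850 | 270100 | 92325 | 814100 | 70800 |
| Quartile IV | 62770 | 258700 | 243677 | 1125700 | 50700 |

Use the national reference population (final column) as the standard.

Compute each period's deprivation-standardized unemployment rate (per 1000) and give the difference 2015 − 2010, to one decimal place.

8.8

Deprivation-specific rates per 1000 for 2015: 11.596, 44.581, 117.919, 242.636.
For 2010: 7.913, 38.788, 113.407, 216.467.
Standard total = 256400; weights = 0.3241, 0.2020, 0.2761, 0.1977.
2015: 0.3241×11.596 + 0.2020×44.581 + 0.2761×117.919 + 0.1977×242.636 = 93.3044 per 1000.
2010: 0.3241×7.913 + 0.2020×38.788 + 0.2761×113.407 + 0.1977×216.467 = 84.5200 per 1000.
Difference = 93.3044 − 84.5200 = 8.7844.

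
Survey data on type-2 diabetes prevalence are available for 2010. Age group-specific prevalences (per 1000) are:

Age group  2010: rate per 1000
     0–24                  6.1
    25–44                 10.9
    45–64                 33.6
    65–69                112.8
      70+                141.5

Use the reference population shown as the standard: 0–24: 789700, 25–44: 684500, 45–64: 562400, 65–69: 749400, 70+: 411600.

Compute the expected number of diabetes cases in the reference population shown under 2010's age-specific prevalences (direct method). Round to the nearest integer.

Expected diabetes cases = Σ (standard pop × age-specific rate ÷ 1000)
= 789700×6.1/1000 + 684500×10.9/1000 + 562400×33.6/1000 + 749400×112.8/1000 + 411600×141.5/1000
= 4817.17 + 7461.05 + 18896.64 + 84532.32 + 58241.40 = 173948.58.

173949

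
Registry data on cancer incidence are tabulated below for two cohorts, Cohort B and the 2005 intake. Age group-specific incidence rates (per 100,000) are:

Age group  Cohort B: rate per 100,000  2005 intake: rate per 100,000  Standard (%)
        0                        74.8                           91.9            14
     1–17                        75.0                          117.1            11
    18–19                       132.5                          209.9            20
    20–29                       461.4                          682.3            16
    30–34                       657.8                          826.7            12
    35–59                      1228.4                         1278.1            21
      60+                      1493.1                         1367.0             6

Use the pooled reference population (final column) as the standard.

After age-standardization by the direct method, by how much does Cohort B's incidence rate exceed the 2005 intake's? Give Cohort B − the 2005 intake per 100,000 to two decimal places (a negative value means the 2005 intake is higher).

-80.99

Standard weights: 0.14, 0.11, 0.20, 0.16, 0.12, 0.21, 0.06.
Cohort B: 0.1400×74.8 + 0.1100×75.0 + 0.2000×132.5 + 0.1600×461.4 + 0.1200×657.8 + 0.2100×1228.4 + 0.0600×1493.1 = 545.5320 per 100,000.
The 2005 intake: 0.1400×91.9 + 0.1100×117.1 + 0.2000×209.9 + 0.1600×682.3 + 0.1200×826.7 + 0.2100×1278.1 + 0.0600×1367.0 = 626.5200 per 100,000.
Difference = 545.5320 − 626.5200 = -80.9880.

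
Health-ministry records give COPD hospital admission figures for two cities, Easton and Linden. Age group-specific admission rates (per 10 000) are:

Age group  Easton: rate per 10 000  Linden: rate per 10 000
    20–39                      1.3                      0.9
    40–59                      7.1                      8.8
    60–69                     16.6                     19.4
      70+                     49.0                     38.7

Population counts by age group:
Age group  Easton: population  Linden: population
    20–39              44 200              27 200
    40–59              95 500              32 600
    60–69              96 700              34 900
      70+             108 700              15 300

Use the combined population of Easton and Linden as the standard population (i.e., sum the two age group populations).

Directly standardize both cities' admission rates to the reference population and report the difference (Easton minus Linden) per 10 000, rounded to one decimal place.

Combined standard total = 455 100; weights = 0.1569, 0.2815, 0.2892, 0.2725.
Easton: 0.1569×1.3 + 0.2815×7.1 + 0.2892×16.6 + 0.2725×49.0 = 20.3535 per 10 000.
Linden: 0.1569×0.9 + 0.2815×8.8 + 0.2892×19.4 + 0.2725×38.7 = 18.7725 per 10 000.
Difference = 20.3535 − 18.7725 = 1.5810.

1.6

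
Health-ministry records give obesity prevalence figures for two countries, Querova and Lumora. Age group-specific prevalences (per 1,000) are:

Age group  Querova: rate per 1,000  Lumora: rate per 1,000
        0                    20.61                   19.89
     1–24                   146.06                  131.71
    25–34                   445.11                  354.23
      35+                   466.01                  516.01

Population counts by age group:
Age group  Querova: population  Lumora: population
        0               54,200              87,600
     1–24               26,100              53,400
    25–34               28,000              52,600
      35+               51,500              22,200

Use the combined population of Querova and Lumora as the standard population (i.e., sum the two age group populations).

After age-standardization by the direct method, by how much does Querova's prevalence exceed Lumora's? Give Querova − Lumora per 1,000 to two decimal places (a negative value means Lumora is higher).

13.00

Combined standard total = 375,600; weights = 0.3775, 0.2117, 0.2146, 0.1962.
Querova: 0.3775×20.61 + 0.2117×146.06 + 0.2146×445.11 + 0.1962×466.01 = 225.6525 per 1,000.
Lumora: 0.3775×19.89 + 0.2117×131.71 + 0.2146×354.23 + 0.1962×516.01 = 212.6523 per 1,000.
Difference = 225.6525 − 212.6523 = 13.0001.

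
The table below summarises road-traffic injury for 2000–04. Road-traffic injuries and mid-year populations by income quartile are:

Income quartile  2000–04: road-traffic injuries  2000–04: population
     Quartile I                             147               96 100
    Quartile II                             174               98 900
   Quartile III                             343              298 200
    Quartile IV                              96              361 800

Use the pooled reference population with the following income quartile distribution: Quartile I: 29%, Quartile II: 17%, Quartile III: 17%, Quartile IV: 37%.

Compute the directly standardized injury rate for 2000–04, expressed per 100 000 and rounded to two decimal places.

Income-specific rates per 100 000 for 2000–04: 152.97, 175.94, 115.02, 26.53.
Standard weights: 0.29, 0.17, 0.17, 0.37.
Standardized rate: 0.2900×152.97 + 0.1700×175.94 + 0.1700×115.02 + 0.3700×26.53 = 103.6406 per 100 000.

103.64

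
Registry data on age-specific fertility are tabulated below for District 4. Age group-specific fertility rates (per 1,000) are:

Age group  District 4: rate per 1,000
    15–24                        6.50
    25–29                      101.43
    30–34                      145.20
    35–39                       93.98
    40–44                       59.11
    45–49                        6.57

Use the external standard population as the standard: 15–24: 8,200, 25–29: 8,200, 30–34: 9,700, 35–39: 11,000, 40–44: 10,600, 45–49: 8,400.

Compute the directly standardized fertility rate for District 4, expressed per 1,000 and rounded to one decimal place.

71.5

Standard total = 56,100; weights = 0.1462, 0.1462, 0.1729, 0.1961, 0.1889, 0.1497.
Standardized rate: 0.1462×6.50 + 0.1462×101.43 + 0.1729×145.20 + 0.1961×93.98 + 0.1889×59.11 + 0.1497×6.57 = 71.4617 per 1,000.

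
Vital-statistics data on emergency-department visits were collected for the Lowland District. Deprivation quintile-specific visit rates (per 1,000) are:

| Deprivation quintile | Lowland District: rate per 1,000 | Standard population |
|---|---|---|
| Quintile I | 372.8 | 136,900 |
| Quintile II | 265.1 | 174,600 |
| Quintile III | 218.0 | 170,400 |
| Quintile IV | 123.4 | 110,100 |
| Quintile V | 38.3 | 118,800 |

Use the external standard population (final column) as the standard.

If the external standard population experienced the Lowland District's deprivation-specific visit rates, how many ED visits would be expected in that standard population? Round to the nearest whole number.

152606

Expected ED visits = Σ (standard pop × deprivation-specific rate ÷ 1,000)
= 136,900×372.8/1,000 + 174,600×265.1/1,000 + 170,400×218.0/1,000 + 110,100×123.4/1,000 + 118,800×38.3/1,000
= 51036.32 + 46286.46 + 37147.20 + 13586.34 + 4550.04 = 152606.36.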